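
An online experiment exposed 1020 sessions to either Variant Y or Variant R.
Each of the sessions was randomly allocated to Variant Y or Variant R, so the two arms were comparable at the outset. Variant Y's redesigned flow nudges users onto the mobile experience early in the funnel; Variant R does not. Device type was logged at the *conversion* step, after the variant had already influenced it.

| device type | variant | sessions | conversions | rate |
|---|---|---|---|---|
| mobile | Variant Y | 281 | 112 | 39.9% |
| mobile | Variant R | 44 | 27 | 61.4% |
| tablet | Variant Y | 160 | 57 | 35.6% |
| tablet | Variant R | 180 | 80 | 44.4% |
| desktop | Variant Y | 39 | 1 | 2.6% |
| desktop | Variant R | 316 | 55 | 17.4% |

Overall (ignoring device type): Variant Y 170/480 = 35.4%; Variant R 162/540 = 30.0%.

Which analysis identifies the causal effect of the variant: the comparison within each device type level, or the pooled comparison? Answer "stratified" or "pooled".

pooled

Device type is downstream of the variant. One should not condition on a consequence of treatment, so the overall rates are the right comparison.
Pooled: Variant Y 35.4% vs Variant R 30.0%; Variant Y is higher overall.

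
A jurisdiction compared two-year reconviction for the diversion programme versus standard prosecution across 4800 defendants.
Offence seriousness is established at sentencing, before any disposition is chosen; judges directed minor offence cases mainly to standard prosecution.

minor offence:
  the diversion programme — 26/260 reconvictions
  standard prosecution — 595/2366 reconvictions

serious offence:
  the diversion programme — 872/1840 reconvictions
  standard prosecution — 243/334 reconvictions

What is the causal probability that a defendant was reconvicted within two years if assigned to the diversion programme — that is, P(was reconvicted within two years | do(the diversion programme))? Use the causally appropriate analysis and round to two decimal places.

Within every offence seriousness level the diversion programme has the lower rate, yet pooled standard prosecution does — Simpson's reversal.
The imbalance in offence seriousness arose from how defendants were allocated, not from anything the disposition did; and offence seriousness independently affects the outcome. The pooled gap is confounded — condition on offence seriousness.
Standardising the diversion programme to the population offence seriousness mix: 0.547·26/260 + 0.453·872/1840 = 0.269.

0.27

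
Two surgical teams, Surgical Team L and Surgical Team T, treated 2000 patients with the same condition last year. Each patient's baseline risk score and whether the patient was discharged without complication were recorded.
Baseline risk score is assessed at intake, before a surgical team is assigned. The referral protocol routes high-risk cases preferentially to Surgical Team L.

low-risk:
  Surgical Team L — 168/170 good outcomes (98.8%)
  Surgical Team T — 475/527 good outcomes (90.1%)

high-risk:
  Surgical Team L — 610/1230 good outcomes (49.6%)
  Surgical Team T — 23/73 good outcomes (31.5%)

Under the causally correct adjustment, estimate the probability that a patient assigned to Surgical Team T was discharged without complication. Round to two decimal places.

Nothing the surgical team does changes baseline risk score; the imbalance is an allocation artefact. With baseline risk score also predicting the outcome, the pooled figure is confounded, and the within-stratum comparison is the causal one.
Standardising Surgical Team T to the population baseline risk score mix: 0.348·475/527 + 0.651·23/73 = 0.519.

0.52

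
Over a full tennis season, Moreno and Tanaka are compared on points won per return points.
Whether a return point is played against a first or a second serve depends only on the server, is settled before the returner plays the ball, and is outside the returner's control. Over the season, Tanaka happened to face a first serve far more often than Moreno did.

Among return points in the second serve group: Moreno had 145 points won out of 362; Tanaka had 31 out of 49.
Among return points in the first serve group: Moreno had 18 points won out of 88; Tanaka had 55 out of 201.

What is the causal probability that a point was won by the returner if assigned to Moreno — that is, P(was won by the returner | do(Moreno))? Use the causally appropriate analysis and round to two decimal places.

0.32

Within every serve type level Tanaka has the higher rate, yet pooled Moreno does — Simpson's reversal.
Serve type is set before the player has any effect — it is not caused by the player — and it independently drives the outcome. That makes it a confounder, so the causal comparison is within serve type levels.
Standardising Moreno to the population serve type mix: 0.587·145/362 + 0.413·18/88 = 0.320.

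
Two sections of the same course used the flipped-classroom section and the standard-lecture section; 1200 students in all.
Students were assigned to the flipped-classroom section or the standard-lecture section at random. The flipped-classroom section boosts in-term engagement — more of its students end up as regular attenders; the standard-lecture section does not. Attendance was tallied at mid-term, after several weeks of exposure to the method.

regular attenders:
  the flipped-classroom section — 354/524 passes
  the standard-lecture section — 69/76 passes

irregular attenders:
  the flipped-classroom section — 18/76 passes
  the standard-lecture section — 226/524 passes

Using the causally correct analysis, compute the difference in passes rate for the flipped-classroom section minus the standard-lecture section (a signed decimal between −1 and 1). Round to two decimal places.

the standard-lecture section is higher inside every mid-term attendance stratum but the flipped-classroom section is higher in aggregate. Whether to stratify depends on how mid-term attendance relates to the teaching method.
Because the teaching method influences mid-term attendance, mid-term attendance is a post-treatment mediator, not a confounder. Stratifying on it would bias the estimate; the causal effect is the crude pooled difference.
The causal difference is the pooled difference: 0.620 − 0.492 = +0.128.

+0.13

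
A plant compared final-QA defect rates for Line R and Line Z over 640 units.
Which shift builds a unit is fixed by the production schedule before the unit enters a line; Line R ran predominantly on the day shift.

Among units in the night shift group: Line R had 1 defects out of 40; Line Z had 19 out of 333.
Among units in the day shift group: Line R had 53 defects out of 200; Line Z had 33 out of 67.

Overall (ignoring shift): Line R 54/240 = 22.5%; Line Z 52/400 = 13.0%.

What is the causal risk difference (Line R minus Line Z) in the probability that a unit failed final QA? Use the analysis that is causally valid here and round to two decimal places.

Here shift is a common cause — it drives both which line a case falls under and the outcome. The crude comparison mixes populations; the stratum-specific rates are the causally relevant ones.
Adjusting over the population distribution of shift: 0.583·(0.025−0.057) + 0.417·(0.265−0.493) = -0.114.

-0.11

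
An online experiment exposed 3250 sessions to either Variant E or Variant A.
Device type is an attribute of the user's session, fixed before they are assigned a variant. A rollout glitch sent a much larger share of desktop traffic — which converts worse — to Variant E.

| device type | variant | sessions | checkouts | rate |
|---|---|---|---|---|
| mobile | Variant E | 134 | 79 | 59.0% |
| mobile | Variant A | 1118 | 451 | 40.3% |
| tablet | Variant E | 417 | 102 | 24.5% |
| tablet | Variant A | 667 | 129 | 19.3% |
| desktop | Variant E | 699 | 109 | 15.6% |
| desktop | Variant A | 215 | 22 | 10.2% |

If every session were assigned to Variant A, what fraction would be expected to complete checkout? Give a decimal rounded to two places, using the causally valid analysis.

0.25

Device type is set before the variant has any effect — it is not caused by the variant — and it independently drives the outcome. That makes it a confounder, so the causal comparison is within device type levels.
Standardising Variant A to the population device type mix: 0.385·451/1118 + 0.334·129/667 + 0.281·22/215 = 0.249.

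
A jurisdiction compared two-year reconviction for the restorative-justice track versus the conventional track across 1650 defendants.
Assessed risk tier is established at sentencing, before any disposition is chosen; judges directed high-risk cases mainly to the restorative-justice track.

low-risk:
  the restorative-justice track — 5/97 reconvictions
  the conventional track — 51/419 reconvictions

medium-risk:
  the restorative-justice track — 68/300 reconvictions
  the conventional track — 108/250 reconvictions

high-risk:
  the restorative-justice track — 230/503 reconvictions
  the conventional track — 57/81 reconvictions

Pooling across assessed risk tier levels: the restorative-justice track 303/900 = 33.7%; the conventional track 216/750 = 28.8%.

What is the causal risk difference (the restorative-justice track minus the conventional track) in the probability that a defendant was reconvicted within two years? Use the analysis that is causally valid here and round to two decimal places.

The stratified and pooled comparisons disagree (the restorative-justice track wins within each assessed risk tier; the conventional track wins overall), so the answer turns on the causal role of assessed risk tier.
Nothing the disposition does changes assessed risk tier; the imbalance is an allocation artefact. With assessed risk tier also predicting the outcome, the pooled figure is confounded, and the within-stratum comparison is the causal one.
Adjusting over the population distribution of assessed risk tier: 0.313·(0.052−0.122) + 0.333·(0.227−0.432) + 0.354·(0.457−0.704) = -0.178.

-0.18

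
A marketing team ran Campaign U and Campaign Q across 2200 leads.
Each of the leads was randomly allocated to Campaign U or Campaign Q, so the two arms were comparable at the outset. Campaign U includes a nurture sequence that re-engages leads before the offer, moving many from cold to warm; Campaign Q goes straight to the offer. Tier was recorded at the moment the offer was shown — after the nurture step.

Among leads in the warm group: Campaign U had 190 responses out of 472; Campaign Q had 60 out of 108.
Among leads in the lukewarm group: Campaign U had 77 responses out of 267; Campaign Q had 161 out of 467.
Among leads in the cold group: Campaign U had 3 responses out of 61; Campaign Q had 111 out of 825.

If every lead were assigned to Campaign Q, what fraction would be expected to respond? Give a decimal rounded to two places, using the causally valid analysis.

0.24

Because the campaign influences engagement tier, engagement tier is a post-treatment mediator, not a confounder. Stratifying on it would bias the estimate; the causal effect is the crude pooled difference.
So P(outcome | do(Campaign Q)) is just the pooled rate for Campaign Q: 332/1400 = 0.237.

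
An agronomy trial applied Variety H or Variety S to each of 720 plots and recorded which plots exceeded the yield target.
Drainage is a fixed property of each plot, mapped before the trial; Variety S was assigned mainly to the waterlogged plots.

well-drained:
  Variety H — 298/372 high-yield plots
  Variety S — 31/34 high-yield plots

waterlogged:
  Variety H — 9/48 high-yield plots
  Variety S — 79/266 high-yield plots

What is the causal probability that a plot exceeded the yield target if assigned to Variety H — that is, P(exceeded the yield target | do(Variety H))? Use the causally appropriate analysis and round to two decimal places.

Since field drainage is a pre-existing factor (not a product of the variety) and it affects the outcome on its own, it is a confounder. The stratified rates, not the pooled rate, identify the causal effect.
Standardising Variety H to the population field drainage mix: 0.564·298/372 + 0.436·9/48 = 0.533.

0.53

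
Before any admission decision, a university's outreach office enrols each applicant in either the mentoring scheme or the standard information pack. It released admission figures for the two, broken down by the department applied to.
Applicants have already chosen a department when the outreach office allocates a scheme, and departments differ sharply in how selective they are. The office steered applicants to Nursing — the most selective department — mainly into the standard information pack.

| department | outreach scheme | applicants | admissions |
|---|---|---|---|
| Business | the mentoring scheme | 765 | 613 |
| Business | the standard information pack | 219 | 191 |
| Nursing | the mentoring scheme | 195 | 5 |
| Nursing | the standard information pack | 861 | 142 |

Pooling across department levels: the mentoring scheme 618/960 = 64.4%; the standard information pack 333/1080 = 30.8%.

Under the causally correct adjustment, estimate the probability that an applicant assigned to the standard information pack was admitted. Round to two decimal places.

0.51

the standard information pack is higher inside every department stratum but the mentoring scheme is higher in aggregate. Whether to stratify depends on how department relates to the outreach scheme.
Department differs across outreach schemes for reasons unrelated to any effect of the outreach scheme itself, and it separately predicts the outcome — a classic confounder. We must compare within department levels.
Standardising the standard information pack to the population department mix: 0.482·191/219 + 0.518·142/861 = 0.506.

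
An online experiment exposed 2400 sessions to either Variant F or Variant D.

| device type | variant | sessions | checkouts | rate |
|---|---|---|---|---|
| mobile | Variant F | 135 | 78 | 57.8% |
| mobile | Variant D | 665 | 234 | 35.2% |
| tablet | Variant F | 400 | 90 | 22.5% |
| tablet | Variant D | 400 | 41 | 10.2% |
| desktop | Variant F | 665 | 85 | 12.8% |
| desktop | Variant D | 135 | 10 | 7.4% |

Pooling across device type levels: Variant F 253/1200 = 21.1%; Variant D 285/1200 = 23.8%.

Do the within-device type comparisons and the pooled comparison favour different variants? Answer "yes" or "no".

yes

Within each device type level (mobile 57.8% vs 35.2%; tablet 22.5% vs 10.2%; desktop 12.8% vs 7.4%), Variant F has the higher rate every time. Pooled: 21.1% vs 23.8% — Variant D has the higher rate overall. The two comparisons disagree.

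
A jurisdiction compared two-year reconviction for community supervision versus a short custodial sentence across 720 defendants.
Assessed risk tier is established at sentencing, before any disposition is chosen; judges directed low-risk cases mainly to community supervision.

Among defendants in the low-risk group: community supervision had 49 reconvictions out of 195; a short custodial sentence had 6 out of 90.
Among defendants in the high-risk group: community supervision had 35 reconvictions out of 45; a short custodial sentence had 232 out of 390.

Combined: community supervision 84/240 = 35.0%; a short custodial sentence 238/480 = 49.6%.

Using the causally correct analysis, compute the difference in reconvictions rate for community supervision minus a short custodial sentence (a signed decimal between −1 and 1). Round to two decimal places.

Here assessed risk tier is a common cause — it drives both which disposition a case falls under and the outcome. The crude comparison mixes populations; the stratum-specific rates are the causally relevant ones.
Adjusting over the population distribution of assessed risk tier: 0.396·(0.251−0.067) + 0.604·(0.778−0.595) = +0.184.

+0.18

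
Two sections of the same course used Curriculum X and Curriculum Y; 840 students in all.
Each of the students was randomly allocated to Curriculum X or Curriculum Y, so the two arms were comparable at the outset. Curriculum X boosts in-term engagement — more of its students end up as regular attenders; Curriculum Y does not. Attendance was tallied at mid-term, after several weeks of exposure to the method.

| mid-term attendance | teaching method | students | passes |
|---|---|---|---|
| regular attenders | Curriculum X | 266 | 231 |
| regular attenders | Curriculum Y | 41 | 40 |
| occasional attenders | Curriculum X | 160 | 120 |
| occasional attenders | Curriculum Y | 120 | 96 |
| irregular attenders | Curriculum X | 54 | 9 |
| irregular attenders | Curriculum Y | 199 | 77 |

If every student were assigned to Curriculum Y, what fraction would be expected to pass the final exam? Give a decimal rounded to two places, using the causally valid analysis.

Mid-term attendance is downstream of the teaching method. One should not condition on a consequence of treatment, so the overall rates are the right comparison.
So P(outcome | do(Curriculum Y)) is just the pooled rate for Curriculum Y: 213/360 = 0.592.

0.59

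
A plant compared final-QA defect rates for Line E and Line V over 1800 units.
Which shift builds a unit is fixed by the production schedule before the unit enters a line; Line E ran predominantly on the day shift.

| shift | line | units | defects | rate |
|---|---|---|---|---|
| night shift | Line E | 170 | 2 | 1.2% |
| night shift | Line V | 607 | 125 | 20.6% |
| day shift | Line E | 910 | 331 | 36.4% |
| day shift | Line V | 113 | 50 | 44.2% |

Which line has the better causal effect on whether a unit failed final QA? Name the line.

Line E

Shift is set before the line has any effect — it is not caused by the line — and it independently drives the outcome. That makes it a confounder, so the causal comparison is within shift levels.
Within each level — night shift: 1.2% vs 20.6%; day shift: 36.4% vs 44.2% — Line E is lower every time.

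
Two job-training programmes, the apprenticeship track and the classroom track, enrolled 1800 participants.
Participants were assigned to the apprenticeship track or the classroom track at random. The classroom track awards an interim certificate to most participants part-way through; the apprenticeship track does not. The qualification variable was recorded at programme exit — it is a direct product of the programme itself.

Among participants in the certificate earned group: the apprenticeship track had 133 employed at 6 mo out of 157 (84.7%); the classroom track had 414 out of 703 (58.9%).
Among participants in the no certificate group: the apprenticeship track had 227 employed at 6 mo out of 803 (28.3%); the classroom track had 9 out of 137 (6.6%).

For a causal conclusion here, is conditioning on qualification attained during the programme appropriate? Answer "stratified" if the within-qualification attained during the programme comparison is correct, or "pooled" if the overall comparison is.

Qualification attained during the programme is downstream of the programme. One should not condition on a consequence of treatment, so the overall rates are the right comparison.
Pooled: the apprenticeship track 37.5% vs the classroom track 50.4%; the classroom track is higher overall.

pooled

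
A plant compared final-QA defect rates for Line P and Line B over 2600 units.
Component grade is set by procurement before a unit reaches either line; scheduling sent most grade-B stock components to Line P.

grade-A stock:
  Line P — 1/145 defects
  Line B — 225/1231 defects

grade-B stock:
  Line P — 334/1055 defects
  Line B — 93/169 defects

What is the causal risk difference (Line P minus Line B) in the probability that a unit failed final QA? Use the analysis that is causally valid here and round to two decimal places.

Component grade satisfies the back-door criterion: it is not a descendant of the line, and it blocks the spurious path from line to outcome. Adjusting for it (i.e., using the within-component grade rates) gives the causal effect.
Adjusting over the population distribution of component grade: 0.529·(0.007−0.183) + 0.471·(0.317−0.550) = -0.203.

-0.20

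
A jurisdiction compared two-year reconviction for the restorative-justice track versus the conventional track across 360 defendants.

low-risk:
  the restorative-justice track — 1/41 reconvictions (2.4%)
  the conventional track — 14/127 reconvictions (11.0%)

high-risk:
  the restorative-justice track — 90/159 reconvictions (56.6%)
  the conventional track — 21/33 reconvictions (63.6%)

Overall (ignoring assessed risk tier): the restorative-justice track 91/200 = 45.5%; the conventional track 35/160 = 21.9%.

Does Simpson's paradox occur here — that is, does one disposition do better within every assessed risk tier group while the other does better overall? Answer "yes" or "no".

yes

Within each assessed risk tier level (low-risk 2.4% vs 11.0%; high-risk 56.6% vs 63.6%), the restorative-justice track has the lower rate every time. Pooled: 45.5% vs 21.9% — the conventional track has the lower rate overall. The two comparisons disagree.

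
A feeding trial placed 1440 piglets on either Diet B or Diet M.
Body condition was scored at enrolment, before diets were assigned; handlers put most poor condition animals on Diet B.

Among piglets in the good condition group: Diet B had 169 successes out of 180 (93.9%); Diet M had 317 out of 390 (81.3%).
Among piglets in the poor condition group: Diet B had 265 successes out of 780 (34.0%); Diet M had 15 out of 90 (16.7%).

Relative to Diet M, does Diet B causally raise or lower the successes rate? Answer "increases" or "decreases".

Diet B is higher inside every starting body condition stratum but Diet M is higher in aggregate. Whether to stratify depends on how starting body condition relates to the diet.
Starting body condition differs across diets for reasons unrelated to any effect of the diet itself, and it separately predicts the outcome — a classic confounder. We must compare within starting body condition levels.
Within each level — good condition: 93.9% vs 81.3%; poor condition: 34.0% vs 16.7% — Diet B is higher every time.

increases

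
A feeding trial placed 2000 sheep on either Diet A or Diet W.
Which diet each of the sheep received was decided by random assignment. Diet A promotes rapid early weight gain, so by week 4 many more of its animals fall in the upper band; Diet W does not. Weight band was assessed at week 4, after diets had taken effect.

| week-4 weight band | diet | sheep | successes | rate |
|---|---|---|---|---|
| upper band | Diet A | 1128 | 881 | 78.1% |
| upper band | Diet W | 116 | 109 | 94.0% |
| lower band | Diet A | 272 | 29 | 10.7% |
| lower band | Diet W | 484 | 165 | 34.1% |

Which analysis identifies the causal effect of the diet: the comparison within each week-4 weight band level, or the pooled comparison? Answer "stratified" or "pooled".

pooled

The distribution of week-4 weight band is itself part of what the diet does — it is an intermediate outcome. Holding it fixed would remove that part of the effect; the total effect is the pooled difference.
Pooled: Diet A 65.0% vs Diet W 45.7%; Diet A is higher overall.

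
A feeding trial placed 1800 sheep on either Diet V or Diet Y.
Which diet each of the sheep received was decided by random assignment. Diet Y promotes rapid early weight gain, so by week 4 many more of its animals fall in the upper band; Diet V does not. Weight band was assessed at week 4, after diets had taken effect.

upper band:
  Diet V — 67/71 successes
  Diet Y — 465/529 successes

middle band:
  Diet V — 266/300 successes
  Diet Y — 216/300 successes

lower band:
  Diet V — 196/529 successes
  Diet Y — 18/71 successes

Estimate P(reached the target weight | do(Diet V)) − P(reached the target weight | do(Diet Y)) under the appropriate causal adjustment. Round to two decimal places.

Stratifying would compare diets among sheep the diets themselves sorted into week-4 weight band groups — a form of selection on an intermediate. The unconditioned pooled rates give the total causal effect.
The causal difference is the pooled difference: 0.588 − 0.777 = -0.189.

-0.19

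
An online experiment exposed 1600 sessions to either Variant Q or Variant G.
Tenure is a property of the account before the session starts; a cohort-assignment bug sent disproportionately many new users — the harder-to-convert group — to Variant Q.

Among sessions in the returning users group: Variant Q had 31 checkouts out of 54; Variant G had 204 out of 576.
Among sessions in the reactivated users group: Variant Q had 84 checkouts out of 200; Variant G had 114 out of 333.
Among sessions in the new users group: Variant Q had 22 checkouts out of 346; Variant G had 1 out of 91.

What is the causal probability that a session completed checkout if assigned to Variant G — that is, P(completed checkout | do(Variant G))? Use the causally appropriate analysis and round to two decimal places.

0.26

User tenure differs across variants for reasons unrelated to any effect of the variant itself, and it separately predicts the outcome — a classic confounder. We must compare within user tenure levels.
Standardising Variant G to the population user tenure mix: 0.394·204/576 + 0.333·114/333 + 0.273·1/91 = 0.256.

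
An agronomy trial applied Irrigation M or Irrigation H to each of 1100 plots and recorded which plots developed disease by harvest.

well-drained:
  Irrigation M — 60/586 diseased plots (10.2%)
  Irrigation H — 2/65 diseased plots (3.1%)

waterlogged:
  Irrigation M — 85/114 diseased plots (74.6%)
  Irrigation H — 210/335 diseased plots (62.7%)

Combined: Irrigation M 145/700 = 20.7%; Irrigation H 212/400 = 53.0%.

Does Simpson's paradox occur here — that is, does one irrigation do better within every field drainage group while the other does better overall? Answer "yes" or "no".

yes

Within each field drainage level (well-drained 10.2% vs 3.1%; waterlogged 74.6% vs 62.7%), Irrigation H has the lower rate every time. Pooled: 20.7% vs 53.0% — Irrigation M has the lower rate overall. The two comparisons disagree.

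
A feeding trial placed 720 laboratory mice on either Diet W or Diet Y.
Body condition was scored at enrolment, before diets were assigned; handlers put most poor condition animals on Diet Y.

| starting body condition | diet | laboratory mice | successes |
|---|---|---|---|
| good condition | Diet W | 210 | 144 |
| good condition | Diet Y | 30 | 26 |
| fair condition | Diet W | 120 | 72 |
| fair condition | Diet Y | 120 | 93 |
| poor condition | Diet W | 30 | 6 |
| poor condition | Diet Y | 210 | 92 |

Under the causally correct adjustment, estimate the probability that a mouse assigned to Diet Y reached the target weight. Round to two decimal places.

0.69

The starting body condition-specific comparison favours Diet Y throughout, but the pooled figures favour Diet W. The question is whether to condition on starting body condition.
Starting body condition differs across diets for reasons unrelated to any effect of the diet itself, and it separately predicts the outcome — a classic confounder. We must compare within starting body condition levels.
Standardising Diet Y to the population starting body condition mix: 0.333·26/30 + 0.333·93/120 + 0.333·92/210 = 0.693.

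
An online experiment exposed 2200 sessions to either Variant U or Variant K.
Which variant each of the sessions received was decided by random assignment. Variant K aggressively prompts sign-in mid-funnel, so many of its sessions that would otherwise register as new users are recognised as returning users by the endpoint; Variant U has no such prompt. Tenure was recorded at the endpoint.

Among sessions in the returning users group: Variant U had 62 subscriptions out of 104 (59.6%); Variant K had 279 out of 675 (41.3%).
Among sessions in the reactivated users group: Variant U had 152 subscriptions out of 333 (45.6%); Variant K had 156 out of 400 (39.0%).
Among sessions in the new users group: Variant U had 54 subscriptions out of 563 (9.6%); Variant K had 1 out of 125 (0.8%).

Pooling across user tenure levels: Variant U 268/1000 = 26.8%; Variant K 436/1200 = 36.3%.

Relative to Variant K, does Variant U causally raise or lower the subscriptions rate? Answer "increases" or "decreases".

The user tenure-specific comparison favours Variant U throughout, but the pooled figures favour Variant K. The question is whether to condition on user tenure.
The distribution of user tenure is itself part of what the variant does — it is an intermediate outcome. Holding it fixed would remove that part of the effect; the total effect is the pooled difference.
Pooled: Variant U 26.8% vs Variant K 36.3%; Variant K is higher overall.

decreases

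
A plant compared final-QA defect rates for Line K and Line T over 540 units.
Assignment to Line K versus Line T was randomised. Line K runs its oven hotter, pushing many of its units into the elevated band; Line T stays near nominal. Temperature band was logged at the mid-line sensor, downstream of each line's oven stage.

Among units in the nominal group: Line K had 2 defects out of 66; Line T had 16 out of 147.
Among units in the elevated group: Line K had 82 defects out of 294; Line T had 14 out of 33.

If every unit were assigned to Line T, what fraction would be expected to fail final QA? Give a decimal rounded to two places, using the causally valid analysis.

0.17

Within every in-process temperature band level Line K has the lower rate, yet pooled Line T does — Simpson's reversal.
In-process temperature band is downstream of the line. One should not condition on a consequence of treatment, so the overall rates are the right comparison.
So P(outcome | do(Line T)) is just the pooled rate for Line T: 30/180 = 0.167.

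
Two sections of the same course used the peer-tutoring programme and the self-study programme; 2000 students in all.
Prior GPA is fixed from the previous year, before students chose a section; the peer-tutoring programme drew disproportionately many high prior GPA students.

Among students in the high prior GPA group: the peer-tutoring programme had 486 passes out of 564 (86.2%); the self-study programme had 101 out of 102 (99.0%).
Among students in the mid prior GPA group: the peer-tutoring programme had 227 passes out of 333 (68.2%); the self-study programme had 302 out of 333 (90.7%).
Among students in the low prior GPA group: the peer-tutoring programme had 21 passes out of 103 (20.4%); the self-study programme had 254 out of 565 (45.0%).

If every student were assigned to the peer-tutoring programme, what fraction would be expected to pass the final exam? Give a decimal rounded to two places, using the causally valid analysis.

0.58

Nothing the teaching method does changes prior GPA band; the imbalance is an allocation artefact. With prior GPA band also predicting the outcome, the pooled figure is confounded, and the within-stratum comparison is the causal one.
Standardising the peer-tutoring programme to the population prior GPA band mix: 0.333·486/564 + 0.333·227/333 + 0.334·21/103 = 0.582.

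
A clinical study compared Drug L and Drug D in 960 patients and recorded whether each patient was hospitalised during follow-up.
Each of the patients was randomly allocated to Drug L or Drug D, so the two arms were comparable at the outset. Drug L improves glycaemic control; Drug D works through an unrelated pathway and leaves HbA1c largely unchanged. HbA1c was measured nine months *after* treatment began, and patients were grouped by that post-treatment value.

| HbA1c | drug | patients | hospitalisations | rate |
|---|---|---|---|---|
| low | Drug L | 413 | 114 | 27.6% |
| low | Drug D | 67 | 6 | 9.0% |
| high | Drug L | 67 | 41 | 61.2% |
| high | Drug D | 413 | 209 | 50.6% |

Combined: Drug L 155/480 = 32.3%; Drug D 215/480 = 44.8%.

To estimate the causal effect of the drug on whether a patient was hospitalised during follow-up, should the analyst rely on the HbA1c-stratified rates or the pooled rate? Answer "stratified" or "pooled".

pooled

The stratified and pooled comparisons disagree (Drug D wins within each HbA1c; Drug L wins overall), so the answer turns on the causal role of HbA1c.
HbA1c lies on the pathway drug → HbA1c → outcome, so adjusting for it blocks the indirect effect. For the total causal effect of drug, use the unadjusted pooled rates.
Pooled: Drug L 32.3% vs Drug D 44.8%; Drug L is lower overall.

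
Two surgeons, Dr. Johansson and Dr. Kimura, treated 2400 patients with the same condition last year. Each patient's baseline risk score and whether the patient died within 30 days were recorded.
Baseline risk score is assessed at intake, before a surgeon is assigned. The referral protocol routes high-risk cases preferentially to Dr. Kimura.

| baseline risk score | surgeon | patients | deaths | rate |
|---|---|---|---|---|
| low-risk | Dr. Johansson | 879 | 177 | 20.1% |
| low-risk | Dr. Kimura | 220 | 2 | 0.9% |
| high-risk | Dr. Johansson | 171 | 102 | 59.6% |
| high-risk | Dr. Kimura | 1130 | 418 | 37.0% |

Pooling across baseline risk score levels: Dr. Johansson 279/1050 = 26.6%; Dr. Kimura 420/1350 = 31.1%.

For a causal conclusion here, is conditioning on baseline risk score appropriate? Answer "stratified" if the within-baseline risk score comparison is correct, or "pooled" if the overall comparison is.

Since baseline risk score is a pre-existing factor (not a product of the surgeon) and it affects the outcome on its own, it is a confounder. The stratified rates, not the pooled rate, identify the causal effect.
Within each level — low-risk: 20.1% vs 0.9%; high-risk: 59.6% vs 37.0% — Dr. Kimura is lower every time.

stratified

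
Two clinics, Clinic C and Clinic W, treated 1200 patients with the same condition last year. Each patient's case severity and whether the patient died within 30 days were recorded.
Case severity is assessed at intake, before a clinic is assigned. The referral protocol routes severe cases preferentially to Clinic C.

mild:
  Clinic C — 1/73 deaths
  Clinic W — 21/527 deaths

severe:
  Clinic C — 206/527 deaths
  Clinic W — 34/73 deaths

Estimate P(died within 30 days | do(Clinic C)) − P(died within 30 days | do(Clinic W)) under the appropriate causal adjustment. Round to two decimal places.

-0.05

Case severity satisfies the back-door criterion: it is not a descendant of the clinic, and it blocks the spurious path from clinic to outcome. Adjusting for it (i.e., using the within-case severity rates) gives the causal effect.
Adjusting over the population distribution of case severity: 0.500·(0.014−0.040) + 0.500·(0.391−0.466) = -0.051.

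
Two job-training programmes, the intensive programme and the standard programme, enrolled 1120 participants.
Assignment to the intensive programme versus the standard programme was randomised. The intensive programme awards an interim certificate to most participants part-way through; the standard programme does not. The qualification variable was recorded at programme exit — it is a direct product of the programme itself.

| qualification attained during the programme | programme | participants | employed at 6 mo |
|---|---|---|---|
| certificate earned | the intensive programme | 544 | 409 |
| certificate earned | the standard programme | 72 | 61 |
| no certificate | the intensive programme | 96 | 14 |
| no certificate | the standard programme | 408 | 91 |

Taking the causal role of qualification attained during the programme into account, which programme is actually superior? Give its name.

the intensive programme

The stratified and pooled comparisons disagree (the standard programme wins within each qualification attained during the programme; the intensive programme wins overall), so the answer turns on the causal role of qualification attained during the programme.
Because the programme influences qualification attained during the programme, qualification attained during the programme is a post-treatment mediator, not a confounder. Stratifying on it would bias the estimate; the causal effect is the crude pooled difference.
Pooled: the intensive programme 66.1% vs the standard programme 31.7%; the intensive programme is higher overall.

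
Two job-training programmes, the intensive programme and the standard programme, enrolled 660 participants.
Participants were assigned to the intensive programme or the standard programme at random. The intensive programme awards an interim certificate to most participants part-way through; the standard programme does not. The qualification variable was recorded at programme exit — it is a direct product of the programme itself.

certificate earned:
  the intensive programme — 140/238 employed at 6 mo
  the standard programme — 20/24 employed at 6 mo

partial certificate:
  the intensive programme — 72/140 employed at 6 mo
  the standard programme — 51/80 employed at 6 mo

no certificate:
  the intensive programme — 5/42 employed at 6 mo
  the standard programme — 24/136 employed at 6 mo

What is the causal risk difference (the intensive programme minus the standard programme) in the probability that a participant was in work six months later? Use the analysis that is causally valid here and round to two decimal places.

+0.12

Qualification attained during the programme is downstream of the programme. One should not condition on a consequence of treatment, so the overall rates are the right comparison.
The causal difference is the pooled difference: 0.517 − 0.396 = +0.121.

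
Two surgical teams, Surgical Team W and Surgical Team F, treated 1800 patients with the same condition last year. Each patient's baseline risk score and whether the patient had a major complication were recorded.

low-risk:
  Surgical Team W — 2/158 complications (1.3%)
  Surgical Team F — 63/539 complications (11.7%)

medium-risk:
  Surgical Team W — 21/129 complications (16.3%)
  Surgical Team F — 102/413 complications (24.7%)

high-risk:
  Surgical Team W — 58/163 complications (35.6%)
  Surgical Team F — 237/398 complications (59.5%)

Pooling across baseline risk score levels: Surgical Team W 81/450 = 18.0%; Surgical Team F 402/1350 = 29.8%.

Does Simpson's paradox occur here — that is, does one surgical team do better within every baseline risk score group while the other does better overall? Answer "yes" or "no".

no

Within each baseline risk score level (low-risk 1.3% vs 11.7%; medium-risk 16.3% vs 24.7%; high-risk 35.6% vs 59.5%), Surgical Team W has the lower rate every time. Pooled: 18.0% vs 29.8% — Surgical Team W has the lower rate overall. They agree.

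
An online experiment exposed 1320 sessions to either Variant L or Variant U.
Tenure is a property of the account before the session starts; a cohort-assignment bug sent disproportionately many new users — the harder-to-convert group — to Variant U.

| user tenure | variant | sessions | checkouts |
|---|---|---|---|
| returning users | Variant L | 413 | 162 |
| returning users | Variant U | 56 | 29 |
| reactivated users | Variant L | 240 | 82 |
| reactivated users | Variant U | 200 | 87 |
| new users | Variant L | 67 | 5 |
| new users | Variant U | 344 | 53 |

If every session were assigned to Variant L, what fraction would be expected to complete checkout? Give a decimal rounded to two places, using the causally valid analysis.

User tenure differs across variants for reasons unrelated to any effect of the variant itself, and it separately predicts the outcome — a classic confounder. We must compare within user tenure levels.
Standardising Variant L to the population user tenure mix: 0.355·162/413 + 0.333·82/240 + 0.311·5/67 = 0.276.

0.28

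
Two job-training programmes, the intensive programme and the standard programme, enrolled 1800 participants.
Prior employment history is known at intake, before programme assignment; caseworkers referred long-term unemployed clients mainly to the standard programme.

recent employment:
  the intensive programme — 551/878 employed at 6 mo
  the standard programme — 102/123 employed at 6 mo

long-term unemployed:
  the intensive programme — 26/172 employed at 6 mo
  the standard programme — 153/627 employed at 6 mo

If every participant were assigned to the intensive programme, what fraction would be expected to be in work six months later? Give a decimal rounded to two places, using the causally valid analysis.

Prior employment history satisfies the back-door criterion: it is not a descendant of the programme, and it blocks the spurious path from programme to outcome. Adjusting for it (i.e., using the within-prior employment history rates) gives the causal effect.
Standardising the intensive programme to the population prior employment history mix: 0.556·551/878 + 0.444·26/172 = 0.416.

0.42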